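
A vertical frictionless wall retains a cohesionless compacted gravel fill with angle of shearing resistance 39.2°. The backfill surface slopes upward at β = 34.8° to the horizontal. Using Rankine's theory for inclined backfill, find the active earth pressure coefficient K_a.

0.413

K_a = cos β · (cos β − √(cos²β − cos²φ)) / (cos β + √(cos²β − cos²φ)).
cos β = 0.8211, cos φ = 0.7749, √(cos²β − cos²φ) = 0.2716.
K_a = 0.8211 × (0.8211 − 0.2716)/(0.8211 + 0.2716) = 0.4130.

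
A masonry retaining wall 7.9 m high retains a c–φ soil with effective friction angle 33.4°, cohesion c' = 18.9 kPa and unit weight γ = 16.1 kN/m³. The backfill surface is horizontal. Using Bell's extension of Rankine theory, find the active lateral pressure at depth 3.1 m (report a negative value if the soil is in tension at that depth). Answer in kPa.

-5.88 kPa

K_a = (1 − sin φ)/(1 + sin φ) = 0.2899.
σ_a = K_a γ z − 2c√K_a = 0.2899×16.1×3.1 − 2×18.9×0.5384 = -5.883 kPa.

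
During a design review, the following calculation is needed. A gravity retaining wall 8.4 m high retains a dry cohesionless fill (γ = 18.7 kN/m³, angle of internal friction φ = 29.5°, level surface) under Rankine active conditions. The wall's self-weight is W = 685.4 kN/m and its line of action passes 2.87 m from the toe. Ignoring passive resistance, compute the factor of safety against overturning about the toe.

3.13

K_a = tan²(45° − 29.5°/2) = 0.3401.
P_a = ½K_aγH² = 0.5×0.3401×18.7×8.4² = 224.4 kN/m, acting at H/3 = 2.800 m above the base.
Overturning moment M_o = P_a × H/3 = 224.4 × 2.800 = 628.3.
Resisting moment M_r = W × 2.87 = 685.4 × 2.87 = 1967.
FS_overturning = M_r/M_o = 1967/628.3 = 3.131.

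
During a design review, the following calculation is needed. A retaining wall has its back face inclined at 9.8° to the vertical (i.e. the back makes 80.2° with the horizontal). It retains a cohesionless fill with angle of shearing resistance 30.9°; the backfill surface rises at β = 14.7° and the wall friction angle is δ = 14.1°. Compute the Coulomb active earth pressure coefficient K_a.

0.457

K_a = sin²(α+φ) / [sin²α · sin(α−δ) · (1 + √{sin(φ+δ)sin(φ−β) / (sin(α−δ)sin(α+β))})²].
With α = 80.2°, φ = 30.9°, δ = 14.1°, β = 14.7°: K_a = 0.4566.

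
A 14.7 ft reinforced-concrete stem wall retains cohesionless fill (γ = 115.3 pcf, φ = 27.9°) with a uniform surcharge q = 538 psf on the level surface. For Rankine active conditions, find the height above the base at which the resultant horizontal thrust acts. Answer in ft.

K_a = 0.3625.
Triangular part P₁ = ½K_aγH² = 4515 at H/3 = 4.900 ft; rectangular part P₂ = K_a q H = 2867 at H/2 = 7.350 ft.
ȳ = (P₁·4.900 + P₂·7.350)/(P₁+P₂) = 5.851 ft.

5.85 ft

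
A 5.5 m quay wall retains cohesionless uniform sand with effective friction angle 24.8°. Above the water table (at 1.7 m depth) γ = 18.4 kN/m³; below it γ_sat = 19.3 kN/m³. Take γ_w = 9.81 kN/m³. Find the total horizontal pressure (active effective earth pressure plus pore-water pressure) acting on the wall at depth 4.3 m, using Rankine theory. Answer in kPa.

K_a = (1 − sin φ)/(1 + sin φ) = 0.4090.
γ' = 19.3 − 9.81 = 9.490 kN/m³.
Effective vertical stress at 4.3 m: σ'_v = 18.4×1.7 + 9.490×2.60 = 55.95 kPa.
σ'_h = K_a σ'_v = 0.4090 × 55.95 = 22.88 kPa; u = γ_w × 2.60 = 25.51 kPa.
Total σ_h = 22.88 + 25.51 = 48.39 kPa.

48.4 kPa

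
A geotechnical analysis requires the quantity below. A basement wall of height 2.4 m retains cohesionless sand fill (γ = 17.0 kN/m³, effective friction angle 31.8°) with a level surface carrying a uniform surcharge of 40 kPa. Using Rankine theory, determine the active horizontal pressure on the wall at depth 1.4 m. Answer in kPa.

19.8 kPa

K_a = (1 − sin φ)/(1 + sin φ) = 0.3098.
σ_v = γz + q = 17.0 × 1.4 + 40 = 63.80 kPa.
σ_h = K_a σ_v = 0.3098 × 63.80 = 19.76 kPa.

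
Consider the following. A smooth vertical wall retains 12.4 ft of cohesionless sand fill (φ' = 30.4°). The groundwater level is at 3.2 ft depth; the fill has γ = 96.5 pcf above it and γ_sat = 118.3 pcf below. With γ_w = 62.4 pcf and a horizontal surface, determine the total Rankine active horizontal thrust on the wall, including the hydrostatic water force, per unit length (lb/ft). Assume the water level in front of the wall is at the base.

K_a = tan²(45° − φ/2) = 0.3280.
γ' = 118.3 − 62.4 = 55.90 pcf. Depth below WT = 9.2 ft.
σ'_h at WT = K_a γ d_w = 101.3 psf; at base = 101.3 + K_a γ' × 9.2 = 270.0 psf.
P₁ (0–3.2 ft) = ½×101.3×3.2 = 162.1. P₂ (3.2–12.4 ft) = ½(101.3+270.0)×9.2 = 1708.
P_w = ½ γ_w h₂² = 0.5×62.4×9.2² = 2641. Total = 162.1+1708+2641 = 4511 lb/ft.

4510 lb/ft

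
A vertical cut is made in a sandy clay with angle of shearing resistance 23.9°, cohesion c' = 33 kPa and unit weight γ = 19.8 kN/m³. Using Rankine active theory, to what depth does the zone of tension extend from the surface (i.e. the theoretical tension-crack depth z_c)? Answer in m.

K_a = tan²(45° − 23.9°/2) = 0.4233; √K_a = 0.6506.
The active pressure is zero where K_a γ z = 2c√K_a, so z_c = 2c/(γ√K_a) = 2×33/(19.8×0.6506) = 5.123 m.

5.12 m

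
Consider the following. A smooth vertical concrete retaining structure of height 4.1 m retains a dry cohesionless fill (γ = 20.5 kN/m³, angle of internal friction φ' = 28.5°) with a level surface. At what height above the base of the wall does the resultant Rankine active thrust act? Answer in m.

1.37 m

K_a = 0.3540.
The pressure distribution is triangular, so the resultant acts at H/3 above the base = 4.1/3 = 1.367 m.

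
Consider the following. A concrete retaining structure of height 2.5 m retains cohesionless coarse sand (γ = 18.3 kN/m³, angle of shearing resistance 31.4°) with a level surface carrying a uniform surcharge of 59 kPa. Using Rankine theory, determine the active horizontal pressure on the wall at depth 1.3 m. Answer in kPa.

K_a = (1 − sin φ)/(1 + sin φ) = 0.3149.
σ_v = γz + q = 18.3 × 1.3 + 59 = 82.79 kPa.
σ_h = K_a σ_v = 0.3149 × 82.79 = 26.07 kPa.

26.1 kPa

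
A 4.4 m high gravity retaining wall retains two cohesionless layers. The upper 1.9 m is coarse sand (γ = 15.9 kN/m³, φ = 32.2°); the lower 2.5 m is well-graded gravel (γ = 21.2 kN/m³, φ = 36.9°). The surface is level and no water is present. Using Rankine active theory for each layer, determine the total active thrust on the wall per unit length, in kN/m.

K_a1 = tan²(45°−32.2°/2) = 0.3047; K_a2 = tan²(45°−36.9°/2) = 0.2497.
Layer 1: σ at base = K_a1 γ₁ h₁ = 9.206 kPa; P₁ = ½×9.206×1.9 = 8.746.
Layer 2: σ_v at top = γ₁h₁ = 30.21; σ_h top = K_a2×30.21 = 7.543; σ_h base = K_a2×(30.21+21.2×2.5) = 20.78.
P₂ = ½(7.543+20.78)×2.5 = 35.40. Total P_a = 8.746+35.40 = 44.14 kN/m.

44.1 kN/m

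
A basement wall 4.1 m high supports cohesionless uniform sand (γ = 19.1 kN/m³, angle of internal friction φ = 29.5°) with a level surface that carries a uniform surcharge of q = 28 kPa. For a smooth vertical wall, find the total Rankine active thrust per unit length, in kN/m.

K_a = tan²(45° − φ/2) = 0.3401.
Soil triangle: ½ K_a γ H² = 0.5×0.3401×19.1×4.1² = 54.60 kN/m.
Surcharge rectangle: K_a q H = 0.3401×28×4.1 = 39.04 kN/m.
Total = 54.60 + 39.04 = 93.64 kN/m.

93.6 kN/m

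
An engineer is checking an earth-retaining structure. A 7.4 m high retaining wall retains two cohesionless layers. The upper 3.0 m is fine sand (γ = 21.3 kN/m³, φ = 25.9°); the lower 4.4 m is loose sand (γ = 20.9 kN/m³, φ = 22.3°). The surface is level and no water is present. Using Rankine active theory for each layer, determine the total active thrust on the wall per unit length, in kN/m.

255 kN/m

K_a1 = tan²(45°−25.9°/2) = 0.3920; K_a2 = tan²(45°−22.3°/2) = 0.4498.
Layer 1: σ at base = K_a1 γ₁ h₁ = 25.05 kPa; P₁ = ½×25.05×3.0 = 37.57.
Layer 2: σ_v at top = γ₁h₁ = 63.90; σ_h top = K_a2×63.90 = 28.75; σ_h base = K_a2×(63.90+20.9×4.4) = 70.11.
P₂ = ½(28.75+70.11)×4.4 = 217.5. Total P_a = 37.57+217.5 = 255.1 kN/m.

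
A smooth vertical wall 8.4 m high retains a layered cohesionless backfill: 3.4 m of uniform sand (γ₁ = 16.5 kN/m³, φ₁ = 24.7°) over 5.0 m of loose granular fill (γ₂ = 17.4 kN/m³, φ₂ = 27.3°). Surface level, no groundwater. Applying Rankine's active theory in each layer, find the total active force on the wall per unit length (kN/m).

224 kN/m

K_a1 = tan²(45°−24.7°/2) = 0.4106; K_a2 = tan²(45°−27.3°/2) = 0.3711.
Layer 1: σ at base = K_a1 γ₁ h₁ = 23.03 kPa; P₁ = ½×23.03×3.4 = 39.16.
Layer 2: σ_v at top = γ₁h₁ = 56.10; σ_h top = K_a2×56.10 = 20.82; σ_h base = K_a2×(56.10+17.4×5.0) = 53.11.
P₂ = ½(20.82+53.11)×5.0 = 184.8. Total P_a = 39.16+184.8 = 224.0 kN/m.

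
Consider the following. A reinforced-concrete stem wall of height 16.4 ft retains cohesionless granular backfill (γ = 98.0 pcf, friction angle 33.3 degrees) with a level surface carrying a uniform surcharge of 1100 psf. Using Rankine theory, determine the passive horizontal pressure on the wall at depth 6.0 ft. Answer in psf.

K_p = (1 + sin φ)/(1 − sin φ) = 3.435.
σ_v = γz + q = 98.0 × 6.0 + 1100 = 1688 psf.
σ_h = K_p σ_v = 3.435 × 1688 = 5798 psf.

5800 psf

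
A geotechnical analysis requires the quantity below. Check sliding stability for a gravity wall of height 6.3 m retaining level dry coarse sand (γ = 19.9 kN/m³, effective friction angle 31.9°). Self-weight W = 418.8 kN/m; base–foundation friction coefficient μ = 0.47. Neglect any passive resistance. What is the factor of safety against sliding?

K_a = tan²(45° − 31.9°/2) = 0.3085.
P_a = ½K_aγH² = 0.5×0.3085×19.9×6.3² = 121.8 kN/m, acting at H/3 = 2.100 m above the base.
FS_sliding = μW / P_a = 0.47×418.8 / 121.8 = 1.616.

1.62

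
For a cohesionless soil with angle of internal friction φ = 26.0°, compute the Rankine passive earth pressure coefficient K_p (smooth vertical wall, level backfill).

2.56

K_p = (1 + sin φ)/(1 − sin φ) = tan²(45° + 26.0°/2) = 2.561.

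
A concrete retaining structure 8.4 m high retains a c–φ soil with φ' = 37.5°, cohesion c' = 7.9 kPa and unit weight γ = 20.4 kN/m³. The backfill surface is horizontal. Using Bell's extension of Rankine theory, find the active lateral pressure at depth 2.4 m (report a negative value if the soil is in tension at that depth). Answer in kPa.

4.12 kPa

K_a = (1 − sin φ)/(1 + sin φ) = 0.2432.
σ_a = K_a γ z − 2c√K_a = 0.2432×20.4×2.4 − 2×7.9×0.4931 = 4.115 kPa.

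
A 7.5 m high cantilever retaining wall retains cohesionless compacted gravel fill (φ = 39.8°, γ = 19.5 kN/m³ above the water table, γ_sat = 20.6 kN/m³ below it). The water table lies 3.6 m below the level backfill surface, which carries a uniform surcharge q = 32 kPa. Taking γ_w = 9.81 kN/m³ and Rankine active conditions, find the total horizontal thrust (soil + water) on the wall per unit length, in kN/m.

K_a = tan²(45° − φ/2) = 0.2194.
γ' = 20.6 − 9.81 = 10.79 kN/m³. h₂ = H − d_w = 3.9 m.
σ'_h: at surface K_a·q = 7.022; at WT K_a(q+γd_w) = 22.43; at base K_a(q+γd_w+γ'h₂) = 31.66 kPa.
P₁ = ½(7.022+22.43)×3.6 = 53.01; P₂ = ½(22.43+31.66)×3.9 = 105.5; P_w = ½γ_w h₂² = 74.61.
Total = 53.01+105.5+74.61 = 233.1 kN/m.

233 kN/m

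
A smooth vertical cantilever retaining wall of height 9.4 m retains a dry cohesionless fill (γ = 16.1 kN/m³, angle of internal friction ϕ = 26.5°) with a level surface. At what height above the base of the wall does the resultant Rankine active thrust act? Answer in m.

K_a = 0.3829.
The pressure distribution is triangular, so the resultant acts at H/3 above the base = 9.4/3 = 3.133 m.

3.13 m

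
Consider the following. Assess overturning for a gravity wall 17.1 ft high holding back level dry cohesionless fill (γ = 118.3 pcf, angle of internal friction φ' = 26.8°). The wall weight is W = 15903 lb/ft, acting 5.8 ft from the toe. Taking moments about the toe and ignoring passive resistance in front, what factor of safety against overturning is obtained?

K_a = tan²(45° − 26.8°/2) = 0.3785.
P_a = ½K_aγH² = 0.5×0.3785×118.3×17.1² = 6546 lb/ft, acting at H/3 = 5.700 ft above the base.
Overturning moment M_o = P_a × H/3 = 6546 × 5.700 = 37310.
Resisting moment M_r = W × 5.8 = 15903 × 5.8 = 92240.
FS_overturning = M_r/M_o = 92240/37310 = 2.472.

2.47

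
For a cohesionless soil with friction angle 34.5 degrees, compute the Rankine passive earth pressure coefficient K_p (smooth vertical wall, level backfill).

3.61

K_p = (1 + sin φ)/(1 − sin φ) = tan²(45° + 34.5°/2) = 3.613.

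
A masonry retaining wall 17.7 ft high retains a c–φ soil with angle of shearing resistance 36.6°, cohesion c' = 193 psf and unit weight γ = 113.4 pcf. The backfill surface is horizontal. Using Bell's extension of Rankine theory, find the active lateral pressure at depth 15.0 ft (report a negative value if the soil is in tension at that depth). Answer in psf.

K_a = (1 − sin φ)/(1 + sin φ) = 0.2530.
σ_a = K_a γ z − 2c√K_a = 0.2530×113.4×15.0 − 2×193×0.5029 = 236.1 psf.

236 psf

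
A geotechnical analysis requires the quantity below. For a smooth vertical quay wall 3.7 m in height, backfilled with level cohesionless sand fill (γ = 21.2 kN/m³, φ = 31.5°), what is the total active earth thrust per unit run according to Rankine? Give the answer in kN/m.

K_a = tan²(45° − φ/2) = 0.3136.
P_a = ½ K_a γ H² = 0.5 × 0.3136 × 21.2 × 3.7² = 45.51 kN/m.

45.5 kN/m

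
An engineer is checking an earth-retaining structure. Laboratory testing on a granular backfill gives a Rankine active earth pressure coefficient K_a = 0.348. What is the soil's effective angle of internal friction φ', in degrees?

28.9°

K_a = tan²(45° − φ/2) ⇒ 45° − φ/2 = arctan(√0.348) = 30.54°.
φ = 2(45° − 30.54°) = 28.93°.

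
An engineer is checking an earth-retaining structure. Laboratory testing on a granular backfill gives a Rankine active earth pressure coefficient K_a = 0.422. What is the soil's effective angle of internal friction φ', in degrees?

K_a = tan²(45° − φ/2) ⇒ 45° − φ/2 = arctan(√0.422) = 33.01°.
φ = 2(45° − 33.01°) = 23.98°.

24.0°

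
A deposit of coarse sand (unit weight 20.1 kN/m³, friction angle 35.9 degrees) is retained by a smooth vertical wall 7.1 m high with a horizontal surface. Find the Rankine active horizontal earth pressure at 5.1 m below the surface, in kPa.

26.7 kPa

K_a = (1 − sin φ)/(1 + sin φ) = 0.2607.
σ_h = K_a γ z = 0.2607 × 20.1 × 5.1 = 26.73 kPa.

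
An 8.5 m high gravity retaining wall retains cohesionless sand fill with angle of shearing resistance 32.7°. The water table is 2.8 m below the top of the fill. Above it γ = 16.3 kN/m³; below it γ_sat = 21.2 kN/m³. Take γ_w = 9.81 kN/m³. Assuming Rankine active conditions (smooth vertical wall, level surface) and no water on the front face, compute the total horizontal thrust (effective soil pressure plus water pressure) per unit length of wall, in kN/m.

K_a = tan²(45° − φ/2) = 0.2985.
γ' = 21.2 − 9.81 = 11.39 kN/m³. Depth below WT = 5.7 m.
σ'_h at WT = K_a γ d_w = 13.62 kPa; at base = 13.62 + K_a γ' × 5.7 = 33.00 kPa.
P₁ (0–2.8 m) = ½×13.62×2.8 = 19.07. P₂ (2.8–8.5 m) = ½(13.62+33.00)×5.7 = 132.9.
P_w = ½ γ_w h₂² = 0.5×9.81×5.7² = 159.4. Total = 19.07+132.9+159.4 = 311.3 kN/m.

311 kN/m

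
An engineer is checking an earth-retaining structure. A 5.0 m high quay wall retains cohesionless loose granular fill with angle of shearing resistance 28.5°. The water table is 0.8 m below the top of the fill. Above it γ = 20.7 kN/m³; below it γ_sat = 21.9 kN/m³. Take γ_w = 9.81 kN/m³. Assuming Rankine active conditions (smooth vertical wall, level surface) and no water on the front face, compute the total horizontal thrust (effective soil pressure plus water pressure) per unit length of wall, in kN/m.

151 kN/m

K_a = tan²(45° − φ/2) = 0.3540.
γ' = 21.9 − 9.81 = 12.09 kN/m³. Depth below WT = 4.2 m.
σ'_h at WT = K_a γ d_w = 5.861 kPa; at base = 5.861 + K_a γ' × 4.2 = 23.83 kPa.
P₁ (0–0.8 m) = ½×5.861×0.8 = 2.345. P₂ (0.8–5.0 m) = ½(5.861+23.83)×4.2 = 62.36.
P_w = ½ γ_w h₂² = 0.5×9.81×4.2² = 86.52. Total = 2.345+62.36+86.52 = 151.2 kN/m.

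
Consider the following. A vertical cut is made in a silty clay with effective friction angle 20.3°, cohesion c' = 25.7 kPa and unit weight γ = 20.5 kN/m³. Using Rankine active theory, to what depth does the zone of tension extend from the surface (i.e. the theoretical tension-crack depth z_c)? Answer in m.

K_a = tan²(45° − 20.3°/2) = 0.4849; √K_a = 0.6963.
The active pressure is zero where K_a γ z = 2c√K_a, so z_c = 2c/(γ√K_a) = 2×25.7/(20.5×0.6963) = 3.601 m.

3.60 m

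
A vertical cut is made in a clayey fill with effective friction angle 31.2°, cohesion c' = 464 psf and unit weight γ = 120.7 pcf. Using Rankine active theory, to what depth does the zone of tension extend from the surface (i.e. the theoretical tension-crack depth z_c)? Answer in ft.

K_a = tan²(45° − 31.2°/2) = 0.3175; √K_a = 0.5635.
The active pressure is zero where K_a γ z = 2c√K_a, so z_c = 2c/(γ√K_a) = 2×464/(120.7×0.5635) = 13.64 ft.

13.6 ft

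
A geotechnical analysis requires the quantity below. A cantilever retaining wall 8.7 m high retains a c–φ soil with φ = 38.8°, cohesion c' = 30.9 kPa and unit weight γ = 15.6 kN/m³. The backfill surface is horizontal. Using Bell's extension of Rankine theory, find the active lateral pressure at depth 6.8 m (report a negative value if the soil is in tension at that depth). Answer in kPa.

-5.26 kPa

K_a = (1 − sin φ)/(1 + sin φ) = 0.2296.
σ_a = K_a γ z − 2c√K_a = 0.2296×15.6×6.8 − 2×30.9×0.4791 = -5.258 kPa.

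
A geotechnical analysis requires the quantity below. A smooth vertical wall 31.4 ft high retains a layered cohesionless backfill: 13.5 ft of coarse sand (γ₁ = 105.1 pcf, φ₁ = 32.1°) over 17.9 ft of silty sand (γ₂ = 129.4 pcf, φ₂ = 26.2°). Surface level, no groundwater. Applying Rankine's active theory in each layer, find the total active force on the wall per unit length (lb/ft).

20800 lb/ft

K_a1 = tan²(45°−32.1°/2) = 0.3060; K_a2 = tan²(45°−26.2°/2) = 0.3874.
Layer 1: σ at base = K_a1 γ₁ h₁ = 434.2 psf; P₁ = ½×434.2×13.5 = 2931.
Layer 2: σ_v at top = γ₁h₁ = 1419; σ_h top = K_a2×1419 = 549.7; σ_h base = K_a2×(1419+129.4×17.9) = 1447.
P₂ = ½(549.7+1447)×17.9 = 17870. Total P_a = 2931+17870 = 20800 lb/ft.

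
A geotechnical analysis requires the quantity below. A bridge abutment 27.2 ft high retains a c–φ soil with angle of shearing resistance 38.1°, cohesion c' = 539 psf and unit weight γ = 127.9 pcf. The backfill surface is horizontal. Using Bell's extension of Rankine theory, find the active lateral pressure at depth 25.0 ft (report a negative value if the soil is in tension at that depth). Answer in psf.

233 psf

K_a = (1 − sin φ)/(1 + sin φ) = 0.2368.
σ_a = K_a γ z − 2c√K_a = 0.2368×127.9×25.0 − 2×539×0.4867 = 232.7 psf.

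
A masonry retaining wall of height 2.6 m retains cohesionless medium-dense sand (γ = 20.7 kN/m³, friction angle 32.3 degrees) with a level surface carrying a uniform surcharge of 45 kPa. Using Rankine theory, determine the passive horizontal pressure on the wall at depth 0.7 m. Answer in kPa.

K_p = (1 + sin φ)/(1 − sin φ) = 3.295.
σ_v = γz + q = 20.7 × 0.7 + 45 = 59.49 kPa.
σ_h = K_p σ_v = 3.295 × 59.49 = 196.0 kPa.

196 kPa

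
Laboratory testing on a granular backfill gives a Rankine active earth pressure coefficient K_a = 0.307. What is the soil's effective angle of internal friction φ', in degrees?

K_a = tan²(45° − φ/2) ⇒ 45° − φ/2 = arctan(√0.307) = 28.99°.
φ = 2(45° − 28.99°) = 32.02°.

32.0°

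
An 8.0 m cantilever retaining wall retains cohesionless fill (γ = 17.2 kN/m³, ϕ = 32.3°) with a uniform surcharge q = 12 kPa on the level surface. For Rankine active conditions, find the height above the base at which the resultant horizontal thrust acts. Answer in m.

K_a = 0.3035.
Triangular part P₁ = ½K_aγH² = 167.0 at H/3 = 2.667 m; rectangular part P₂ = K_a q H = 29.13 at H/2 = 4.000 m.
ȳ = (P₁·2.667 + P₂·4.000)/(P₁+P₂) = 2.865 m.

2.86 m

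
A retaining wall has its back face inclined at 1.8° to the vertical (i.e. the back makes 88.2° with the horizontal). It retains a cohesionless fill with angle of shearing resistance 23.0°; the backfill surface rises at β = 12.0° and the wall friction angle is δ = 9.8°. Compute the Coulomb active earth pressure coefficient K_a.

0.504

K_a = sin²(α+φ) / [sin²α · sin(α−δ) · (1 + √{sin(φ+δ)sin(φ−β) / (sin(α−δ)sin(α+β))})²].
With α = 88.2°, φ = 23.0°, δ = 9.8°, β = 12.0°: K_a = 0.5041.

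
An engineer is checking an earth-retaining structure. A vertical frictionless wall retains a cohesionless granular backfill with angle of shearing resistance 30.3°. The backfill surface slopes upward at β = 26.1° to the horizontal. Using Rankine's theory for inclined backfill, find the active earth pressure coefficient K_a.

K_a = cos β · (cos β − √(cos²β − cos²φ)) / (cos β + √(cos²β − cos²φ)).
cos β = 0.8980, cos φ = 0.8634, √(cos²β − cos²φ) = 0.2470.
K_a = 0.8980 × (0.8980 − 0.2470)/(0.8980 + 0.2470) = 0.5106.

0.511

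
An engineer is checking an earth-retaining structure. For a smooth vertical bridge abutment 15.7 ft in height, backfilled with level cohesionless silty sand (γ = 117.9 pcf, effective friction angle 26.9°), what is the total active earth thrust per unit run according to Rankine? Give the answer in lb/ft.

K_a = tan²(45° − φ/2) = 0.3770.
P_a = ½ K_a γ H² = 0.5 × 0.3770 × 117.9 × 15.7² = 5478 lb/ft.

5480 lb/ft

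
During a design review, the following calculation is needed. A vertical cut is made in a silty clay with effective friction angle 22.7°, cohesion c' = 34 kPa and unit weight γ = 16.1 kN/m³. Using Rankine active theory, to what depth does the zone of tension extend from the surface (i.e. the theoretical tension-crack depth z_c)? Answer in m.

K_a = tan²(45° − 22.7°/2) = 0.4431; √K_a = 0.6657.
The active pressure is zero where K_a γ z = 2c√K_a, so z_c = 2c/(γ√K_a) = 2×34/(16.1×0.6657) = 6.345 m.

6.35 m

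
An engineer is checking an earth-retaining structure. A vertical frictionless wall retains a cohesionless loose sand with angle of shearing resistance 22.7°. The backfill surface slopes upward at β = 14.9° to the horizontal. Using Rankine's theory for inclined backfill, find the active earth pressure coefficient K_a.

0.523

K_a = cos β · (cos β − √(cos²β − cos²φ)) / (cos β + √(cos²β − cos²φ)).
cos β = 0.9664, cos φ = 0.9225, √(cos²β − cos²φ) = 0.2878.
K_a = 0.9664 × (0.9664 − 0.2878)/(0.9664 + 0.2878) = 0.5229.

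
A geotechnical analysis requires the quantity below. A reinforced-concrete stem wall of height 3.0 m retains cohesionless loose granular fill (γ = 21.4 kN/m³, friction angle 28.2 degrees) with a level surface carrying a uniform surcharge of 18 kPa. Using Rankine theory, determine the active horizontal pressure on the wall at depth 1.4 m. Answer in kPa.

17.2 kPa

K_a = (1 − sin φ)/(1 + sin φ) = 0.3582.
σ_v = γz + q = 21.4 × 1.4 + 18 = 47.96 kPa.
σ_h = K_a σ_v = 0.3582 × 47.96 = 17.18 kPa.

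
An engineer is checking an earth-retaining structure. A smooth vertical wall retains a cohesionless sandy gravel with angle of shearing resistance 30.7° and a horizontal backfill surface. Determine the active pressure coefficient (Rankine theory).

0.324

K_a = (1 − sin φ)/(1 + sin φ) = (1 − sin 30.7°)/(1 + sin 30.7°) = 0.3240.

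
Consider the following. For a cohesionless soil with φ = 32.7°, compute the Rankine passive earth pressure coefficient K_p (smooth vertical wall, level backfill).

3.35

K_p = (1 + sin φ)/(1 − sin φ) = tan²(45° + 32.7°/2) = 3.350.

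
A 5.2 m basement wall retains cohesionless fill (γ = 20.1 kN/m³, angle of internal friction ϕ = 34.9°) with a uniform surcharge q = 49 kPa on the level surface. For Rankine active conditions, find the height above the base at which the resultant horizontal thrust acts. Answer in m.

K_a = 0.2721.
Triangular part P₁ = ½K_aγH² = 73.96 at H/3 = 1.733 m; rectangular part P₂ = K_a q H = 69.34 at H/2 = 2.600 m.
ȳ = (P₁·1.733 + P₂·2.600)/(P₁+P₂) = 2.153 m.

2.15 m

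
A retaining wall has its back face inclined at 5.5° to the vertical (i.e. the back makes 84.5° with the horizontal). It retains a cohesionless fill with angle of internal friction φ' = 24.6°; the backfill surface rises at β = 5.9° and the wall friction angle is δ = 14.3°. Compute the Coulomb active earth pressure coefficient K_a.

K_a = sin²(α+φ) / [sin²α · sin(α−δ) · (1 + √{sin(φ+δ)sin(φ−β) / (sin(α−δ)sin(α+β))})²].
With α = 84.5°, φ = 24.6°, δ = 14.3°, β = 5.9°: K_a = 0.4478.

0.448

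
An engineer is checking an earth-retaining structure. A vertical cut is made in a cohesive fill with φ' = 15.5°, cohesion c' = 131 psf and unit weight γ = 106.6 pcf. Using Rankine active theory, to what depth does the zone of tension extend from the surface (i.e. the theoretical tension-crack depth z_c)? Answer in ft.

3.23 ft

K_a = tan²(45° − 15.5°/2) = 0.5782; √K_a = 0.7604.
The active pressure is zero where K_a γ z = 2c√K_a, so z_c = 2c/(γ√K_a) = 2×131/(106.6×0.7604) = 3.232 ft.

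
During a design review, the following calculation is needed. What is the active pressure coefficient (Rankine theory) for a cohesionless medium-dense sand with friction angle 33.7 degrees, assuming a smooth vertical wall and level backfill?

K_a = tan²(45° − φ/2) = tan²(28.15°) = 0.2863.

0.286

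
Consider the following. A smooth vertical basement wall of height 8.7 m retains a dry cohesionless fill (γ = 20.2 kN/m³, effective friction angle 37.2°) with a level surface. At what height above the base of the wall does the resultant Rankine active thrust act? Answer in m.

K_a = 0.2464.
The pressure distribution is triangular, so the resultant acts at H/3 above the base = 8.7/3 = 2.900 m.

2.90 m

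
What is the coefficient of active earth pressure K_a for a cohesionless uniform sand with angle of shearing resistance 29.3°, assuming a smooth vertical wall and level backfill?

K_a = (1 − sin φ)/(1 + sin φ) = (1 − sin 29.3°)/(1 + sin 29.3°) = 0.3428.

0.343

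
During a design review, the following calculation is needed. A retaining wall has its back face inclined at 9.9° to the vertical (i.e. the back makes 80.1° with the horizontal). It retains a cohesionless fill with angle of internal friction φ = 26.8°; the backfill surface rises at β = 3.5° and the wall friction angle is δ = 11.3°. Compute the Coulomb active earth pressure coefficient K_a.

K_a = sin²(α+φ) / [sin²α · sin(α−δ) · (1 + √{sin(φ+δ)sin(φ−β) / (sin(α−δ)sin(α+β))})²].
With α = 80.1°, φ = 26.8°, δ = 11.3°, β = 3.5°: K_a = 0.4419.

0.442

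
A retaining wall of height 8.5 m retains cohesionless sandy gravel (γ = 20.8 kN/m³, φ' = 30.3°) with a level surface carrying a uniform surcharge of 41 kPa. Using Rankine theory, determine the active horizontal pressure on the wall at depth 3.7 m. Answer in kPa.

38.8 kPa

K_a = (1 − sin φ)/(1 + sin φ) = 0.3293.
σ_v = γz + q = 20.8 × 3.7 + 41 = 118.0 kPa.
σ_h = K_a σ_v = 0.3293 × 118.0 = 38.85 kPa.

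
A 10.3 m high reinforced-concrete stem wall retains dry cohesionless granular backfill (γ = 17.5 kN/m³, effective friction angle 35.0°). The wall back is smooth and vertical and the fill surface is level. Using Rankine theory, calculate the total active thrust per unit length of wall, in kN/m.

252 kN/m

K_a = tan²(45° − φ/2) = 0.2710.
P_a = ½ K_a γ H² = 0.5 × 0.2710 × 17.5 × 10.3² = 251.6 kN/m.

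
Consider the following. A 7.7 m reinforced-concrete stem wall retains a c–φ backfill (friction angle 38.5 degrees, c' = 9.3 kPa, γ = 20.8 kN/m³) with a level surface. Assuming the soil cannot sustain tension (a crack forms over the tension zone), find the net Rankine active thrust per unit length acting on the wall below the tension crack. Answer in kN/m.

K_a = 0.2327; √K_a = 0.4823.
Tension-crack depth z_c = 2c/(γ√K_a) = 2×9.3/(20.8×0.4823) = 1.854 m.
σ_a at base = K_a γ H − 2c√K_a = 0.2327×20.8×7.7 − 2×9.3×0.4823 = 28.29 kPa.
P_a = ½ × 28.29 × (H − z_c) = 0.5×28.29×5.846 = 82.69 kN/m.

82.7 kN/m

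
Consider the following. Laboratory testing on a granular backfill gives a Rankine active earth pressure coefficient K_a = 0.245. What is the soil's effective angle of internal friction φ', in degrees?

37.3°

K_a = tan²(45° − φ/2) ⇒ 45° − φ/2 = arctan(√0.245) = 26.33°.
φ = 2(45° − 26.33°) = 37.33°.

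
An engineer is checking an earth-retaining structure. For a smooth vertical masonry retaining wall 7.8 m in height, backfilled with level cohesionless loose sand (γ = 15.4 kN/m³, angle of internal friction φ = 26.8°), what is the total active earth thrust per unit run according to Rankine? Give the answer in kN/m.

177 kN/m

K_a = tan²(45° − φ/2) = 0.3785.
P_a = ½ K_a γ H² = 0.5 × 0.3785 × 15.4 × 7.8² = 177.3 kN/m.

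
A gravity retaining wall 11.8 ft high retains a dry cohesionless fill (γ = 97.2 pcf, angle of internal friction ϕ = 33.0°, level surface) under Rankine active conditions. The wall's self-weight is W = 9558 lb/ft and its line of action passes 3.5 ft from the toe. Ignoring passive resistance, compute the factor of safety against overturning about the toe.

4.26

K_a = tan²(45° − 33.0°/2) = 0.2948.
P_a = ½K_aγH² = 0.5×0.2948×97.2×11.8² = 1995 lb/ft, acting at H/3 = 3.933 ft above the base.
Overturning moment M_o = P_a × H/3 = 1995 × 3.933 = 7847.
Resisting moment M_r = W × 3.5 = 9558 × 3.5 = 33450.
FS_overturning = M_r/M_o = 33450/7847 = 4.263.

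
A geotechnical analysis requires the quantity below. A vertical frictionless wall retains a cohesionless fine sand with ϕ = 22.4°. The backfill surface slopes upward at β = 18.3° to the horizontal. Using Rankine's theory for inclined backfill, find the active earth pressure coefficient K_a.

0.598

K_a = cos β · (cos β − √(cos²β − cos²φ)) / (cos β + √(cos²β − cos²φ)).
cos β = 0.9494, cos φ = 0.9245, √(cos²β − cos²φ) = 0.2159.
K_a = 0.9494 × (0.9494 − 0.2159)/(0.9494 + 0.2159) = 0.5976.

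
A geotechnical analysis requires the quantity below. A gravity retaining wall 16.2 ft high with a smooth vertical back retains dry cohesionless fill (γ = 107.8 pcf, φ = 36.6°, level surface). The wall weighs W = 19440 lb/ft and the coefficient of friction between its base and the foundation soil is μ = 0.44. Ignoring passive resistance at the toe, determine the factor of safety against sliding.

2.39

K_a = tan²(45° − 36.6°/2) = 0.2530.
P_a = ½K_aγH² = 0.5×0.2530×107.8×16.2² = 3578 lb/ft, acting at H/3 = 5.400 ft above the base.
FS_sliding = μW / P_a = 0.44×19440 / 3578 = 2.390.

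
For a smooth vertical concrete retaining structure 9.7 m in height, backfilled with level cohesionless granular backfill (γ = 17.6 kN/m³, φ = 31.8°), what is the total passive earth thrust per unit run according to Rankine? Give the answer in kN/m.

K_p = tan²(45° + φ/2) = 3.228.
P_p = ½ K_p γ H² = 0.5 × 3.228 × 17.6 × 9.7² = 2673 kN/m.

2670 kN/m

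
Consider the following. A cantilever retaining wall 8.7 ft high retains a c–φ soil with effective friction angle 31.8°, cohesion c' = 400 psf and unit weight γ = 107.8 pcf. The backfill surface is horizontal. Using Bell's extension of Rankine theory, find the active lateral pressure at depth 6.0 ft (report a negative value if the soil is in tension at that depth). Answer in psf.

-245 psf

K_a = (1 − sin φ)/(1 + sin φ) = 0.3098.
σ_a = K_a γ z − 2c√K_a = 0.3098×107.8×6.0 − 2×400×0.5566 = -244.9 psf.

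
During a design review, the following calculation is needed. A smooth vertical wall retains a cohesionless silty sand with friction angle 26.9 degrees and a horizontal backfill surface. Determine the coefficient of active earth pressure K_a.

K_a = (1 − sin φ)/(1 + sin φ) = (1 − sin 26.9°)/(1 + sin 26.9°) = 0.3770.

0.377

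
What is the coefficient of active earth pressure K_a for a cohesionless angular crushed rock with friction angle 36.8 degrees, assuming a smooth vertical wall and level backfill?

0.251

K_a = (1 − sin φ)/(1 + sin φ) = (1 − sin 36.8°)/(1 + sin 36.8°) = 0.2508.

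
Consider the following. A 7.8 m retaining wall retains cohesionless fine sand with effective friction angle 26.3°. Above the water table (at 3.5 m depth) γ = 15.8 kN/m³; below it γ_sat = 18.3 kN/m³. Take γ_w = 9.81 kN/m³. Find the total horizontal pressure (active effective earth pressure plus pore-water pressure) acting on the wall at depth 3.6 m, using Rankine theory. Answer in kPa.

K_a = (1 − sin φ)/(1 + sin φ) = 0.3859.
γ' = 18.3 − 9.81 = 8.490 kN/m³.
Effective vertical stress at 3.6 m: σ'_v = 15.8×3.5 + 8.490×0.100 = 56.15 kPa.
σ'_h = K_a σ'_v = 0.3859 × 56.15 = 21.67 kPa; u = γ_w × 0.100 = 0.9810 kPa.
Total σ_h = 21.67 + 0.9810 = 22.65 kPa.

22.7 kPa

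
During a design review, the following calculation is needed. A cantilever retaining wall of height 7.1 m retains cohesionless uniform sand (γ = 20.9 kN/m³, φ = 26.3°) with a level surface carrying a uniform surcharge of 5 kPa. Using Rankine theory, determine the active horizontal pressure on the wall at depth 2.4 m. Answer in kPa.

K_a = (1 − sin φ)/(1 + sin φ) = 0.3859.
σ_v = γz + q = 20.9 × 2.4 + 5 = 55.16 kPa.
σ_h = K_a σ_v = 0.3859 × 55.16 = 21.29 kPa.

21.3 kPa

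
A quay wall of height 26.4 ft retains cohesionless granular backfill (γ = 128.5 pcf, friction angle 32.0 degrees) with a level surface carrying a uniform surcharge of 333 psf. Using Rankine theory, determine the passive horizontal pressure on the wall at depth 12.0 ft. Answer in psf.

6100 psf

K_p = (1 + sin φ)/(1 − sin φ) = 3.255.
σ_v = γz + q = 128.5 × 12.0 + 333 = 1875 psf.
σ_h = K_p σ_v = 3.255 × 1875 = 6102 psf.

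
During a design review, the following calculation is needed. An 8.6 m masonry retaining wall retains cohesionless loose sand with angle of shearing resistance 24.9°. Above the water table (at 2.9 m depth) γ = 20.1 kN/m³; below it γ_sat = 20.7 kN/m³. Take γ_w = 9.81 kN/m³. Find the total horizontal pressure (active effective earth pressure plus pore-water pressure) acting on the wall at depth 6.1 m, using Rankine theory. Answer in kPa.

K_a = (1 − sin φ)/(1 + sin φ) = 0.4074.
γ' = 20.7 − 9.81 = 10.89 kN/m³.
Effective vertical stress at 6.1 m: σ'_v = 20.1×2.9 + 10.89×3.20 = 93.14 kPa.
σ'_h = K_a σ'_v = 0.4074 × 93.14 = 37.95 kPa; u = γ_w × 3.20 = 31.39 kPa.
Total σ_h = 37.95 + 31.39 = 69.34 kPa.

69.3 kPa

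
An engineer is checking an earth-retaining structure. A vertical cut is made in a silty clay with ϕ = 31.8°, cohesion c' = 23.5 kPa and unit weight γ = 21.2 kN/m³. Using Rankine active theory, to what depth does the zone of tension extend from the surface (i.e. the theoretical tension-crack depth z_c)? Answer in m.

K_a = tan²(45° − 31.8°/2) = 0.3098; √K_a = 0.5566.
The active pressure is zero where K_a γ z = 2c√K_a, so z_c = 2c/(γ√K_a) = 2×23.5/(21.2×0.5566) = 3.983 m.

3.98 m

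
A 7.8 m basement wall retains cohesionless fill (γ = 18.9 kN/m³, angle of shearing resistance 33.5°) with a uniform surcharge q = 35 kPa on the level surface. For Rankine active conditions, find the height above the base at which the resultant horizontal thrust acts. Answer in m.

K_a = 0.2887.
Triangular part P₁ = ½K_aγH² = 166.0 at H/3 = 2.600 m; rectangular part P₂ = K_a q H = 78.82 at H/2 = 3.900 m.
ȳ = (P₁·2.600 + P₂·3.900)/(P₁+P₂) = 3.019 m.

3.02 m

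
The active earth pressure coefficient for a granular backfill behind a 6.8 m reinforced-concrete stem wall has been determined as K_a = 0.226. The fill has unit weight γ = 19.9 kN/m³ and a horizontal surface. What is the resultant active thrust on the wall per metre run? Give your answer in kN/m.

P = ½ K_a γ H² = 0.5 × 0.226 × 19.9 × 6.8² = 104.0 kN/m.

104 kN/m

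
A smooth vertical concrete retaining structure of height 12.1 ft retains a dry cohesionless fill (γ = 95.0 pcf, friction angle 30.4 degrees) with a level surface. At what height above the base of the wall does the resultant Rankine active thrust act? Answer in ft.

K_a = 0.3280.
The pressure distribution is triangular, so the resultant acts at H/3 above the base = 12.1/3 = 4.033 ft.

4.03 ft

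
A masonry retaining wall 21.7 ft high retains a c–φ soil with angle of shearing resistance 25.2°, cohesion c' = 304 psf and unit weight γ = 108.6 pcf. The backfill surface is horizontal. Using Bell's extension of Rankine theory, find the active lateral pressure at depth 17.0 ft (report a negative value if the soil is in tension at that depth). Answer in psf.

K_a = (1 − sin φ)/(1 + sin φ) = 0.4027.
σ_a = K_a γ z − 2c√K_a = 0.4027×108.6×17.0 − 2×304×0.6346 = 357.7 psf.

358 psf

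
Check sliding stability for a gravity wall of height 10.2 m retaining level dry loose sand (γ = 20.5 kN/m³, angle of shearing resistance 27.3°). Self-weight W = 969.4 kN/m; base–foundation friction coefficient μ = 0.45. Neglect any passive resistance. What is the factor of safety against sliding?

1.10

K_a = tan²(45° − 27.3°/2) = 0.3711.
P_a = ½K_aγH² = 0.5×0.3711×20.5×10.2² = 395.8 kN/m, acting at H/3 = 3.400 m above the base.
FS_sliding = μW / P_a = 0.45×969.4 / 395.8 = 1.102.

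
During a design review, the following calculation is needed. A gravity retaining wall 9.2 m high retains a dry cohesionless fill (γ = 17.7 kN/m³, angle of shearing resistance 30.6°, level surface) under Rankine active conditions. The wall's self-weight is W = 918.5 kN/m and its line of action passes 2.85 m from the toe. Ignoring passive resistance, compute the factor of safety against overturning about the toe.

3.50

K_a = tan²(45° − 30.6°/2) = 0.3253.
P_a = ½K_aγH² = 0.5×0.3253×17.7×9.2² = 243.7 kN/m, acting at H/3 = 3.067 m above the base.
Overturning moment M_o = P_a × H/3 = 243.7 × 3.067 = 747.4.
Resisting moment M_r = W × 2.85 = 918.5 × 2.85 = 2618.
FS_overturning = M_r/M_o = 2618/747.4 = 3.503.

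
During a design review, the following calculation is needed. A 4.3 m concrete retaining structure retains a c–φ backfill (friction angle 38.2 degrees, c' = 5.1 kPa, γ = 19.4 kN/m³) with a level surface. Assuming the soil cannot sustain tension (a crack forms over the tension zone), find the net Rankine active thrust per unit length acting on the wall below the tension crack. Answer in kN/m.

K_a = 0.2358; √K_a = 0.4856.
Tension-crack depth z_c = 2c/(γ√K_a) = 2×5.1/(19.4×0.4856) = 1.083 m.
σ_a at base = K_a γ H − 2c√K_a = 0.2358×19.4×4.3 − 2×5.1×0.4856 = 14.72 kPa.
P_a = ½ × 14.72 × (H − z_c) = 0.5×14.72×3.217 = 23.67 kN/m.

23.7 kN/m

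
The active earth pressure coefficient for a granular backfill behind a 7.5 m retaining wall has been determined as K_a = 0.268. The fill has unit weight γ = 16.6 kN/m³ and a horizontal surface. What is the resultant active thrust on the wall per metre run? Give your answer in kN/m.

125 kN/m

P = ½ K_a γ H² = 0.5 × 0.268 × 16.6 × 7.5² = 125.1 kN/m.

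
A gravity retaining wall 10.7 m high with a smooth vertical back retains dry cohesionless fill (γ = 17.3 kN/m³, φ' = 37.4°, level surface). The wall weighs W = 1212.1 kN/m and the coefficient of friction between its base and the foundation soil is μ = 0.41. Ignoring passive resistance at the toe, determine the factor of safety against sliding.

2.05

K_a = tan²(45° − 37.4°/2) = 0.2443.
P_a = ½K_aγH² = 0.5×0.2443×17.3×10.7² = 241.9 kN/m, acting at H/3 = 3.567 m above the base.
FS_sliding = μW / P_a = 0.41×1212.1 / 241.9 = 2.054.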